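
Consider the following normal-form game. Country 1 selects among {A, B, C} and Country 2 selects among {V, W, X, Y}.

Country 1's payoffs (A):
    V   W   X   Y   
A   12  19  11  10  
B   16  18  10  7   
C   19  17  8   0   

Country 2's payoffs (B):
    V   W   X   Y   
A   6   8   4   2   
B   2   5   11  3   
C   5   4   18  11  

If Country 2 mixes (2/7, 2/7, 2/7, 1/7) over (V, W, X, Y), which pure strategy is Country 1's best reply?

Country 1's best reply maximizes expected payoff against the mix.
A: (2/7)·12 + (2/7)·19 + (2/7)·11 + (1/7)·10 = 94/7
B: (2/7)·16 + (2/7)·18 + (2/7)·10 + (1/7)·7 = 95/7
C: (2/7)·19 + (2/7)·17 + (2/7)·8 + (1/7)·0 = 88/7
Highest expected payoff is 95/7, from B.

B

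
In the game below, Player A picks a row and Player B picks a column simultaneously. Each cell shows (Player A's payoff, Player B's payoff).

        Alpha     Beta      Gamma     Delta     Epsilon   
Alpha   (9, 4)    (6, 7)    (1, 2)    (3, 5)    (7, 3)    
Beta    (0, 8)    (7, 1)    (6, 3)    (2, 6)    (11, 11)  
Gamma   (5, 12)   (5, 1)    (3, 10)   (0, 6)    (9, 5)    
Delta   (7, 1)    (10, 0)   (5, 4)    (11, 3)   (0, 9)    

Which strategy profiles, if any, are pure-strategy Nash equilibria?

Find each player's best response to every opponent strategy; NE are the intersections.
Player A's best responses — vs Alpha: Alpha (payoff 9); vs Beta: Delta (payoff 10); vs Gamma: Beta (payoff 6); vs Delta: Delta (payoff 11); vs Epsilon: Beta (payoff 11).
Player B's best responses — vs Alpha: Beta (payoff 7); vs Beta: Epsilon (payoff 11); vs Gamma: Alpha (payoff 12); vs Delta: Epsilon (payoff 9).
The only mutual best response is (Beta, Epsilon); neither player gains by switching there.

(Beta, Epsilon)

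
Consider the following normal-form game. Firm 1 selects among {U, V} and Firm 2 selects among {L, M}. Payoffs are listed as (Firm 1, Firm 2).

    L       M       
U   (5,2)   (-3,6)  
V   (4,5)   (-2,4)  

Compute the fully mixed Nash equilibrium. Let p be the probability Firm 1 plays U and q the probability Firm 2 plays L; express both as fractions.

p = 1/5, q = 1/2

In a mixed NE each player is indifferent between their pure strategies, so the opponent's mix sets the indifference.
Firm 2 indifferent between L and M: p·2 + (1−p)·5 = p·6 + (1−p)·4 ⟹ 5 + (-3)p = 4 + 2p ⟹ p = 1/5.
Firm 1 indifferent between U and V: q·5 + (1−q)·(-3) = q·4 + (1−q)·(-2) ⟹ (-3) + 8q = (-2) + 6q ⟹ q = 1/2.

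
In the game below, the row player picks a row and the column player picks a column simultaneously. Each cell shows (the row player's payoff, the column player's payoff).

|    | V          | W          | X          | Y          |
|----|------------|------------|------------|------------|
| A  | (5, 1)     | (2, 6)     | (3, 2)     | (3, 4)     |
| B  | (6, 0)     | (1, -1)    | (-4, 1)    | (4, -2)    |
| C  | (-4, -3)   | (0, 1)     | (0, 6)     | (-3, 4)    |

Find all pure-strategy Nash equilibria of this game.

Find each player's best response to every opponent strategy; NE are the intersections.
The row player's best responses — vs V: B (payoff 6); vs W: A (payoff 2); vs X: A (payoff 3); vs Y: B (payoff 4).
The column player's best responses — vs A: W (payoff 6); vs B: X (payoff 1); vs C: X (payoff 6).
The only mutual best response is (A, W); neither player gains by switching there.

(A, W)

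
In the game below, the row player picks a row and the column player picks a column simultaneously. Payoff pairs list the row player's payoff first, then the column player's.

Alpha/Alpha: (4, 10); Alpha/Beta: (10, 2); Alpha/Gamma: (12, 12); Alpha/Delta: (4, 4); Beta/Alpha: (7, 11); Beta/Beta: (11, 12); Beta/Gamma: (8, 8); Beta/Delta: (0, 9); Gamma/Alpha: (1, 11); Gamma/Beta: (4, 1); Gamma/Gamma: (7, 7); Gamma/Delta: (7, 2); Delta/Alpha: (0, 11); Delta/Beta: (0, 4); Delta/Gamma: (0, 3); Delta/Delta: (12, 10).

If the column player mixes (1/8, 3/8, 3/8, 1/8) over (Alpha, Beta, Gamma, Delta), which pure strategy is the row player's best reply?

Alpha

The row player's best reply maximizes expected payoff against the mix.
Alpha: (1/8)·4 + (3/8)·10 + (3/8)·12 + (1/8)·4 = 37/4
Beta: (1/8)·7 + (3/8)·11 + (3/8)·8 + (1/8)·0 = 8
Gamma: (1/8)·1 + (3/8)·4 + (3/8)·7 + (1/8)·7 = 41/8
Delta: (1/8)·0 + (3/8)·0 + (3/8)·0 + (1/8)·12 = 3/2
Highest expected payoff is 37/4, from Alpha.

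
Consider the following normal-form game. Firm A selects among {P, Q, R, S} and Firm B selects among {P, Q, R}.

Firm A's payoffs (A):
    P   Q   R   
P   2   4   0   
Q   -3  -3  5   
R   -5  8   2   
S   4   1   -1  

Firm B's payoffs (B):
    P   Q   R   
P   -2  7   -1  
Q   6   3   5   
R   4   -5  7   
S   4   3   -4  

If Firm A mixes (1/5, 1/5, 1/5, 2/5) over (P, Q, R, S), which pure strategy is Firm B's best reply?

P

Firm B's best reply maximizes expected payoff against the mix.
P: (1/5)·(-2) + (1/5)·6 + (1/5)·4 + (2/5)·4 = 16/5
Q: (1/5)·7 + (1/5)·3 + (1/5)·(-5) + (2/5)·3 = 11/5
R: (1/5)·(-1) + (1/5)·5 + (1/5)·7 + (2/5)·(-4) = 3/5
Highest expected payoff is 16/5, from P.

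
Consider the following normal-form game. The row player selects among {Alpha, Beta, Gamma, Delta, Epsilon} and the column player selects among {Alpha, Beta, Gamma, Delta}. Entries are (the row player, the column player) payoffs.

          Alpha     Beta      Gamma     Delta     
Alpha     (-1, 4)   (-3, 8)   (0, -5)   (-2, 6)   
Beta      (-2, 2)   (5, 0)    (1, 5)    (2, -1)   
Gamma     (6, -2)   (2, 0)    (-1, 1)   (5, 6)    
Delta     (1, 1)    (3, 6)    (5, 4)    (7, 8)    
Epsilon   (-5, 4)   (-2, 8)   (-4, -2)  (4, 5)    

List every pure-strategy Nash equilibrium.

(Delta, Delta)

Find each player's best response to every opponent strategy; NE are the intersections.
The row player's best responses — vs Alpha: Gamma (payoff 6); vs Beta: Beta (payoff 5); vs Gamma: Delta (payoff 5); vs Delta: Delta (payoff 7).
The column player's best responses — vs Alpha: Beta (payoff 8); vs Beta: Gamma (payoff 5); vs Gamma: Delta (payoff 6); vs Delta: Delta (payoff 8); vs Epsilon: Beta (payoff 8).
The only mutual best response is (Delta, Delta); neither player gains by switching there.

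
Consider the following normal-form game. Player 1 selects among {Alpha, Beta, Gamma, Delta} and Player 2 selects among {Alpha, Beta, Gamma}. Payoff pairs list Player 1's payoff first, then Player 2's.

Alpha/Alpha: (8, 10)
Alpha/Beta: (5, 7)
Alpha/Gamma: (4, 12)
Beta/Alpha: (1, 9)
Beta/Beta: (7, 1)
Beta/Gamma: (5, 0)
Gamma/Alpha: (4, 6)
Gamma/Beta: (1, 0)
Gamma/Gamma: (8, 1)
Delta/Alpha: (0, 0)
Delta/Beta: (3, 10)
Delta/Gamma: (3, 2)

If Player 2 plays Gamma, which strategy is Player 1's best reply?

With Player 2 fixed at Gamma, Player 1's payoffs are: Alpha → 4, Beta → 5, Gamma → 8, Delta → 3.
The maximum is 8, achieved by Gamma.

Gamma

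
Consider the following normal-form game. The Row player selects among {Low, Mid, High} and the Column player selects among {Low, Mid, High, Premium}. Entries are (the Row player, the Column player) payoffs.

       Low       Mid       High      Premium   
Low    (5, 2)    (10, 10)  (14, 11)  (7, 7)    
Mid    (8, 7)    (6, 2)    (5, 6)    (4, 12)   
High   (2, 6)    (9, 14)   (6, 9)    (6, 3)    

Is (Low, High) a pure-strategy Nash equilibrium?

Holding the Column player at High: the Row player gets 14 from Low, versus 5 from Mid, 6 from High. No profitable deviation for the Row player.
Holding the Row player at Low: the Column player gets 11 from High, versus 2 from Low, 10 from Mid, 7 from Premium. No profitable deviation for the Column player either.

Yes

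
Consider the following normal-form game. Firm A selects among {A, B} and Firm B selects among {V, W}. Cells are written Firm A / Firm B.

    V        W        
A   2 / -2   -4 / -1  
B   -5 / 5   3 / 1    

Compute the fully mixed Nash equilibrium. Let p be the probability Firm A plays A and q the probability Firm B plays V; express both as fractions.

In a mixed NE each player is indifferent between their pure strategies, so the opponent's mix sets the indifference.
Firm B indifferent between V and W: p·(-2) + (1−p)·5 = p·(-1) + (1−p)·1 ⟹ 5 + (-7)p = 1 + (-2)p ⟹ p = 4/5.
Firm A indifferent between A and B: q·2 + (1−q)·(-4) = q·(-5) + (1−q)·3 ⟹ (-4) + 6q = 3 + (-8)q ⟹ q = 1/2.

p = 4/5, q = 1/2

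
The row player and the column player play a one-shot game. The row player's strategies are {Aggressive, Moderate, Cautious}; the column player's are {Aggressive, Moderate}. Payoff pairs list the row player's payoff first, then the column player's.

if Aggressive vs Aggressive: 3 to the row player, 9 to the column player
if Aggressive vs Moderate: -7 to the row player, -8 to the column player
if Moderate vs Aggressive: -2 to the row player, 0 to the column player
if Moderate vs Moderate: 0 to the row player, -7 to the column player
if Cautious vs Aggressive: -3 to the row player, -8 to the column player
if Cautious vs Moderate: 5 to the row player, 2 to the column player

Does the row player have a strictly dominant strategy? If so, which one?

A strategy is strictly dominant if it gives the row player a strictly higher payoff than every other strategy, against every choice by the opponent.
Aggressive is not dominant: against Moderate, Moderate gives 0 > -7.
Moderate is not dominant: against Aggressive, Aggressive gives 3 > -2.
Cautious is not dominant: against Aggressive, Aggressive gives 3 > -3.
No single strategy is best against every opponent action.

None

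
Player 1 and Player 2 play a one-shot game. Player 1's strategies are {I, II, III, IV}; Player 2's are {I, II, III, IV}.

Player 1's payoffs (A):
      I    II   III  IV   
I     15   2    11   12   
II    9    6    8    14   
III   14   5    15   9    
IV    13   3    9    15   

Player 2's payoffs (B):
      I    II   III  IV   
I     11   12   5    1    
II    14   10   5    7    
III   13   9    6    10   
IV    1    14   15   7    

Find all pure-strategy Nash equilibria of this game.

There is no pure-strategy Nash equilibrium

Find each player's best response to every opponent strategy; NE are the intersections.
Player 1's best responses — vs I: I (payoff 15); vs II: II (payoff 6); vs III: III (payoff 15); vs IV: IV (payoff 15).
Player 2's best responses — vs I: II (payoff 12); vs II: I (payoff 14); vs III: I (payoff 13); vs IV: III (payoff 15).
No cell has both players best-responding. For instance, Player 1's best reply to IV is IV, but against IV Player 2 prefers III over IV.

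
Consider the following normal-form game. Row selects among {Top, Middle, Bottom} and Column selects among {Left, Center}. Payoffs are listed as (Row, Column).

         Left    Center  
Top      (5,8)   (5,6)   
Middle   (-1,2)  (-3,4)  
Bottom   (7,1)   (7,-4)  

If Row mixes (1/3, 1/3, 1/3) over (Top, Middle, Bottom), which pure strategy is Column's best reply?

Compute Column's expected payoff from each pure strategy against the given mix.
Left: (1/3)·8 + (1/3)·2 + (1/3)·1 = 11/3
Center: (1/3)·6 + (1/3)·4 + (1/3)·(-4) = 2
Highest expected payoff is 11/3, from Left.

Left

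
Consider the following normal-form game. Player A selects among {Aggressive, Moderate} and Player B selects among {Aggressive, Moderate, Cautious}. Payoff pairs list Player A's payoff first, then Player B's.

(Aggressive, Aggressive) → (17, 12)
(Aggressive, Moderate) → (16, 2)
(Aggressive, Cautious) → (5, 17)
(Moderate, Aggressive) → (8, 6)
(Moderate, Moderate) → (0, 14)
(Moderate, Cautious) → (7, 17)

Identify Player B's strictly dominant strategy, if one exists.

A strategy is strictly dominant if it gives Player B a strictly higher payoff than every other strategy, against every choice by the opponent.
Cautious strictly dominates: vs Aggressive: 17 > each of {12, 2}; vs Moderate: 17 > each of {6, 14}.

Cautious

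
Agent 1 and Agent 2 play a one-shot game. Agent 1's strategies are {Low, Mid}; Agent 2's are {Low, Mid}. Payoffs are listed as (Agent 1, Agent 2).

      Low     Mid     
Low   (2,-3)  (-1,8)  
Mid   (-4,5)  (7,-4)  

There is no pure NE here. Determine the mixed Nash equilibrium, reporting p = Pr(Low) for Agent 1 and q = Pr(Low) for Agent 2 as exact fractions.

p = 9/20, q = 4/7

In a mixed NE each player is indifferent between their pure strategies, so the opponent's mix sets the indifference.
Agent 2 indifferent between Low and Mid: p·(-3) + (1−p)·5 = p·8 + (1−p)·(-4) ⟹ 5 + (-8)p = (-4) + 12p ⟹ p = 9/20.
Agent 1 indifferent between Low and Mid: q·2 + (1−q)·(-1) = q·(-4) + (1−q)·7 ⟹ (-1) + 3q = 7 + (-11)q ⟹ q = 4/7.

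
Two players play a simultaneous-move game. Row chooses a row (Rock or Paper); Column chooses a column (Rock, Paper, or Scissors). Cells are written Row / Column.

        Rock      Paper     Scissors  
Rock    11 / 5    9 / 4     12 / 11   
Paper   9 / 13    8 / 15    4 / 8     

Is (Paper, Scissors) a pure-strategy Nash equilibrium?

Holding Column at Scissors: Row gets 4 from Paper but could get 12 by switching to Rock. Row has a profitable deviation.

No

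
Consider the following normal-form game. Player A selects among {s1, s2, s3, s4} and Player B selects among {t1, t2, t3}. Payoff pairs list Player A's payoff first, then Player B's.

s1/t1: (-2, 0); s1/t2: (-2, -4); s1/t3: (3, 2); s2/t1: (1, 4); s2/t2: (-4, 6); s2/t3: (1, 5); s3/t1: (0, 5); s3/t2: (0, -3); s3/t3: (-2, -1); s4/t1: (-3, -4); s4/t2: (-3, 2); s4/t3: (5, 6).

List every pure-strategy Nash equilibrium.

(s4, t3)

Find each player's best response to every opponent strategy; NE are the intersections.
Player A's best responses — vs t1: s2 (payoff 1); vs t2: s3 (payoff 0); vs t3: s4 (payoff 5).
Player B's best responses — vs s1: t3 (payoff 2); vs s2: t2 (payoff 6); vs s3: t1 (payoff 5); vs s4: t3 (payoff 6).
The only mutual best response is (s4, t3); neither player gains by switching there.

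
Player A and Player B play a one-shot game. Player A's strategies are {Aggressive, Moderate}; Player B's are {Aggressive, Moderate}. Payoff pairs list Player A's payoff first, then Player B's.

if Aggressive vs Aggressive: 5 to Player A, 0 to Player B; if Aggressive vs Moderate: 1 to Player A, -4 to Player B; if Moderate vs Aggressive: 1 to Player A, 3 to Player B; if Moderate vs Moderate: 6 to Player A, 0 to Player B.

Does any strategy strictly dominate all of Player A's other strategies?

No strictly dominant strategy

Check whether one of Player A's strategies beats all alternatives regardless of what the opponent does.
Aggressive is not dominant: against Moderate, Moderate gives 6 > 1.
Moderate is not dominant: against Aggressive, Aggressive gives 5 > 1.
No single strategy is best against every opponent action.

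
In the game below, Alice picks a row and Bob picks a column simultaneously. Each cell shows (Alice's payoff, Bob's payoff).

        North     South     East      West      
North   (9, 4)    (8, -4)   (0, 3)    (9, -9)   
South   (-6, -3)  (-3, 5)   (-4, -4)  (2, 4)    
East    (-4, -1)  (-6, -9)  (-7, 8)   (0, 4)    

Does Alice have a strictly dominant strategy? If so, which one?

North

A strategy is strictly dominant if it gives Alice a strictly higher payoff than every other strategy, against every choice by the opponent.
North strictly dominates: vs North: 9 > each of {-6, -4}; vs South: 8 > each of {-3, -6}; vs East: 0 > each of {-4, -7}; vs West: 9 > each of {2, 0}.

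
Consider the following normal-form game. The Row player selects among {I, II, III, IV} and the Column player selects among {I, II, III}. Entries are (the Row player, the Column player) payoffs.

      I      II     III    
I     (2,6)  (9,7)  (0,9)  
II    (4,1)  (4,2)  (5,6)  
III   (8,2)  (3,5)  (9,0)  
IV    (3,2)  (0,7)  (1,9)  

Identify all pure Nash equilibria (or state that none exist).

Find each player's best response to every opponent strategy; NE are the intersections.
The Row player's best responses — vs I: III (payoff 8); vs II: I (payoff 9); vs III: III (payoff 9).
The Column player's best responses — vs I: III (payoff 9); vs II: III (payoff 6); vs III: II (payoff 5); vs IV: III (payoff 9).
No cell has both players best-responding. For instance, the Row player's best reply to II is I, but against I the Column player prefers III over II.

No pure-strategy Nash equilibrium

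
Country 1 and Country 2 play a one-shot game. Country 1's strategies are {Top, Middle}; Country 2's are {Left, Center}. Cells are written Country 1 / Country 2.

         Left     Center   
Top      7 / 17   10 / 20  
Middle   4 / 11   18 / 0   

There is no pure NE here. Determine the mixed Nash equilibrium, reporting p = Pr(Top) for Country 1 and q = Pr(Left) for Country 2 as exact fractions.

In a mixed NE each player is indifferent between their pure strategies, so the opponent's mix sets the indifference.
Country 2 indifferent between Left and Center: p·17 + (1−p)·11 = p·20 + (1−p)·0 ⟹ 11 + 6p = 0 + 20p ⟹ p = 11/14.
Country 1 indifferent between Top and Middle: q·7 + (1−q)·10 = q·4 + (1−q)·18 ⟹ 10 + (-3)q = 18 + (-14)q ⟹ q = 8/11.

p = 11/14, q = 8/11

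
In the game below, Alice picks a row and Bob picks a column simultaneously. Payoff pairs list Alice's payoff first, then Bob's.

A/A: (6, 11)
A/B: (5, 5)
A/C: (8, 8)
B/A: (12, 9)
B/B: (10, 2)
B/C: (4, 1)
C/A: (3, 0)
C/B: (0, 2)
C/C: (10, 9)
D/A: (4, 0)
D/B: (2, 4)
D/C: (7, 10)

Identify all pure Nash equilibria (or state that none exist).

A profile is a Nash equilibrium when each player is best-responding to the other.
Alice's best responses — vs A: B (payoff 12); vs B: B (payoff 10); vs C: C (payoff 10).
Bob's best responses — vs A: A (payoff 11); vs B: A (payoff 9); vs C: C (payoff 9); vs D: C (payoff 10).
Mutual best responses occur at (B, A) and (C, C); at each, neither player gains by switching.

(B, A) and (C, C)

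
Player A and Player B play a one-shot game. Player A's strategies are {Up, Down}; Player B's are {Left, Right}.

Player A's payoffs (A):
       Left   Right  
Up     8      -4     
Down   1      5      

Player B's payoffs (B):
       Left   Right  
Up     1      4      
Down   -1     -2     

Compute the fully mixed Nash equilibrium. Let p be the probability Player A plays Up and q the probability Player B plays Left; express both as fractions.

p = 1/4, q = 9/16

In a mixed NE each player is indifferent between their pure strategies, so the opponent's mix sets the indifference.
Player B indifferent between Left and Right: p·1 + (1−p)·(-1) = p·4 + (1−p)·(-2) ⟹ (-1) + 2p = (-2) + 6p ⟹ p = 1/4.
Player A indifferent between Up and Down: q·8 + (1−q)·(-4) = q·1 + (1−q)·5 ⟹ (-4) + 12q = 5 + (-4)q ⟹ q = 9/16.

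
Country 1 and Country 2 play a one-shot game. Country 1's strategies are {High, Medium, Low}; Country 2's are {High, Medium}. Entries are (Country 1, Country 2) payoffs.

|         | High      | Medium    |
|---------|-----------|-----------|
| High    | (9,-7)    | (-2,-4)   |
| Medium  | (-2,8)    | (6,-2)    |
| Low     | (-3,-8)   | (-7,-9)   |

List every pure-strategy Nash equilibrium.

Find each player's best response to every opponent strategy; NE are the intersections.
Country 1's best responses — vs High: High (payoff 9); vs Medium: Medium (payoff 6).
Country 2's best responses — vs High: Medium (payoff -4); vs Medium: High (payoff 8); vs Low: High (payoff -8).
No cell has both players best-responding. For instance, Country 1's best reply to Medium is Medium, but against Medium Country 2 prefers High over Medium.

No pure-strategy Nash equilibrium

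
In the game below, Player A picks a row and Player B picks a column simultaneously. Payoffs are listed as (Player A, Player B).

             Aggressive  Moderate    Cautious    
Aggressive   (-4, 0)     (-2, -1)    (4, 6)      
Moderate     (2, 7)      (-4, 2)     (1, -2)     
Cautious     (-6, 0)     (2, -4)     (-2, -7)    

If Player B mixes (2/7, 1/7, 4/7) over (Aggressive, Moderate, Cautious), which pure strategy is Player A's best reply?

Aggressive

Player A's best reply maximizes expected payoff against the mix.
Aggressive: (2/7)·(-4) + (1/7)·(-2) + (4/7)·4 = 6/7
Moderate: (2/7)·2 + (1/7)·(-4) + (4/7)·1 = 4/7
Cautious: (2/7)·(-6) + (1/7)·2 + (4/7)·(-2) = -18/7
Highest expected payoff is 6/7, from Aggressive.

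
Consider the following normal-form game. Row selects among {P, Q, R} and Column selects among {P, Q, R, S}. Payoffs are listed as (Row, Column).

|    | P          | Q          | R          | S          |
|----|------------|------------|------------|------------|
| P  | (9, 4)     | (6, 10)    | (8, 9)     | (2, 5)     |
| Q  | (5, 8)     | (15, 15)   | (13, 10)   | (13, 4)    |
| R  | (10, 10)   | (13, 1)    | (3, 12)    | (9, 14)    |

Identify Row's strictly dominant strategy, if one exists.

Check whether one of Row's strategies beats all alternatives regardless of what the opponent does.
P is not dominant: against P, R gives 10 > 9.
Q is not dominant: against P, P gives 9 > 5.
R is not dominant: against Q, Q gives 15 > 13.
No single strategy is best against every opponent action.

None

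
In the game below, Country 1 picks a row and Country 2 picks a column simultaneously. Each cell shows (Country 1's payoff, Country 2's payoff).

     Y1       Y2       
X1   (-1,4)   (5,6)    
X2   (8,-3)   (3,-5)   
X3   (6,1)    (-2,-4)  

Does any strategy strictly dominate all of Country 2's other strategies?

No strictly dominant strategy

Check whether one of Country 2's strategies beats all alternatives regardless of what the opponent does.
Y1 is not dominant: against X1, Y2 gives 6 > 4.
Y2 is not dominant: against X2, Y1 gives -3 > -5.
No single strategy is best against every opponent action.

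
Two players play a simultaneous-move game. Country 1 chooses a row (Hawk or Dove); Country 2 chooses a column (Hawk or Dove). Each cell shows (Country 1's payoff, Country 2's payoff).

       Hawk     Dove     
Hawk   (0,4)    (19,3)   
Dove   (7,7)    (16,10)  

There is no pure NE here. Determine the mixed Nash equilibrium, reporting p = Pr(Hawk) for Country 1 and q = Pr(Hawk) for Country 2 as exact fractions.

p = 3/4, q = 3/10

In a mixed NE each player is indifferent between their pure strategies, so the opponent's mix sets the indifference.
Country 2 indifferent between Hawk and Dove: p·4 + (1−p)·7 = p·3 + (1−p)·10 ⟹ 7 + (-3)p = 10 + (-7)p ⟹ p = 3/4.
Country 1 indifferent between Hawk and Dove: q·0 + (1−q)·19 = q·7 + (1−q)·16 ⟹ 19 + (-19)q = 16 + (-9)q ⟹ q = 3/10.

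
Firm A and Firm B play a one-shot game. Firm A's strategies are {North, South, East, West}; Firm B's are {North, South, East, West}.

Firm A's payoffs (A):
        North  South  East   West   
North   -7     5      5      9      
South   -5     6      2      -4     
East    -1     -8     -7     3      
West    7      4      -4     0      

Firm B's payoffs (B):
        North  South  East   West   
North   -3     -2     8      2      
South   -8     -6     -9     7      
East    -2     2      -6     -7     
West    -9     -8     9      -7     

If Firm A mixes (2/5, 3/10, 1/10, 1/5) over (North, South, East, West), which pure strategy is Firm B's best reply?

East

Firm B's best reply maximizes expected payoff against the mix.
North: (2/5)·(-3) + (3/10)·(-8) + (1/10)·(-2) + (1/5)·(-9) = -28/5
South: (2/5)·(-2) + (3/10)·(-6) + (1/10)·2 + (1/5)·(-8) = -4
East: (2/5)·8 + (3/10)·(-9) + (1/10)·(-6) + (1/5)·9 = 17/10
West: (2/5)·2 + (3/10)·7 + (1/10)·(-7) + (1/5)·(-7) = 4/5
Highest expected payoff is 17/10, from East.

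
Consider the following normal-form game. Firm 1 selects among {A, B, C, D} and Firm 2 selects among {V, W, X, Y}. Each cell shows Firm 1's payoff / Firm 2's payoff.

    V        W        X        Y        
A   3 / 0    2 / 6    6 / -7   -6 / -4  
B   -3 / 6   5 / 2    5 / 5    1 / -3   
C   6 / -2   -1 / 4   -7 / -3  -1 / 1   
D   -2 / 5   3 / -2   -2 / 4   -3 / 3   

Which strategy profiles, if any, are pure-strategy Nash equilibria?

None

Find each player's best response to every opponent strategy; NE are the intersections.
Firm 1's best responses — vs V: C (payoff 6); vs W: B (payoff 5); vs X: A (payoff 6); vs Y: B (payoff 1).
Firm 2's best responses — vs A: W (payoff 6); vs B: V (payoff 6); vs C: W (payoff 4); vs D: V (payoff 5).
No cell has both players best-responding. For instance, Firm 1's best reply to X is A, but against A Firm 2 prefers W over X.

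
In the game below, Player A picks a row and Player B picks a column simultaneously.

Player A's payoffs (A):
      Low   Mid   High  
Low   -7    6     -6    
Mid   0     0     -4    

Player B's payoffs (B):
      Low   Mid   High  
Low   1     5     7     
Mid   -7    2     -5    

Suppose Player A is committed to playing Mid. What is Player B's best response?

Mid

With Player A fixed at Mid, Player B's payoffs are: Low → -7, Mid → 2, High → -5.
The maximum is 2, achieved by Mid.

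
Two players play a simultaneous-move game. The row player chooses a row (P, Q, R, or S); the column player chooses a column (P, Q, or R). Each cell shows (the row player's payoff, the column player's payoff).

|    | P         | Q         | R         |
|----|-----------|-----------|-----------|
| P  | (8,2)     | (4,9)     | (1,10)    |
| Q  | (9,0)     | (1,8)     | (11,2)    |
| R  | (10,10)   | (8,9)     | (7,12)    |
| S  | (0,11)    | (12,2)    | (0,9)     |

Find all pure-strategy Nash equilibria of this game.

There is no pure-strategy Nash equilibrium

Check mutual best responses: a cell is a NE iff neither player can gain by unilaterally deviating.
The row player's best responses — vs P: R (payoff 10); vs Q: S (payoff 12); vs R: Q (payoff 11).
The column player's best responses — vs P: R (payoff 10); vs Q: Q (payoff 8); vs R: R (payoff 12); vs S: P (payoff 11).
No cell has both players best-responding. For instance, the row player's best reply to P is R, but against R the column player prefers R over P.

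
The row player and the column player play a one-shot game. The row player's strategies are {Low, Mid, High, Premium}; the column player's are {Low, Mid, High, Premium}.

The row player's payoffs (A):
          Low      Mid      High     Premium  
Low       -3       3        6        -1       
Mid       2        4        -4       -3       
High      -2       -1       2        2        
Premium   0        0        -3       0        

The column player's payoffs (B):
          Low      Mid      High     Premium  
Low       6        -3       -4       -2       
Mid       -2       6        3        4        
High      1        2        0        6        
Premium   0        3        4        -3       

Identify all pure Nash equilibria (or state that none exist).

(Mid, Mid) and (High, Premium)

Check mutual best responses: a cell is a NE iff neither player can gain by unilaterally deviating.
The row player's best responses — vs Low: Mid (payoff 2); vs Mid: Mid (payoff 4); vs High: Low (payoff 6); vs Premium: High (payoff 2).
The column player's best responses — vs Low: Low (payoff 6); vs Mid: Mid (payoff 6); vs High: Premium (payoff 6); vs Premium: High (payoff 4).
Mutual best responses occur at (Mid, Mid) and (High, Premium); at each, neither player gains by switching.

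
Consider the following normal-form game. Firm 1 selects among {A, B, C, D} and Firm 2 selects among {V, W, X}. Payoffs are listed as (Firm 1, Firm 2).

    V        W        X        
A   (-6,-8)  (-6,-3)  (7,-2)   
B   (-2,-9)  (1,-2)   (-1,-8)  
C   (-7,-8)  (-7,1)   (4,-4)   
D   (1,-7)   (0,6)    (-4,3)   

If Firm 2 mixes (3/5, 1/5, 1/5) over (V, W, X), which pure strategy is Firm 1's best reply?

D

Firm 1's best reply maximizes expected payoff against the mix.
A: (3/5)·(-6) + (1/5)·(-6) + (1/5)·7 = -17/5
B: (3/5)·(-2) + (1/5)·1 + (1/5)·(-1) = -6/5
C: (3/5)·(-7) + (1/5)·(-7) + (1/5)·4 = -24/5
D: (3/5)·1 + (1/5)·0 + (1/5)·(-4) = -1/5
Highest expected payoff is -1/5, from D.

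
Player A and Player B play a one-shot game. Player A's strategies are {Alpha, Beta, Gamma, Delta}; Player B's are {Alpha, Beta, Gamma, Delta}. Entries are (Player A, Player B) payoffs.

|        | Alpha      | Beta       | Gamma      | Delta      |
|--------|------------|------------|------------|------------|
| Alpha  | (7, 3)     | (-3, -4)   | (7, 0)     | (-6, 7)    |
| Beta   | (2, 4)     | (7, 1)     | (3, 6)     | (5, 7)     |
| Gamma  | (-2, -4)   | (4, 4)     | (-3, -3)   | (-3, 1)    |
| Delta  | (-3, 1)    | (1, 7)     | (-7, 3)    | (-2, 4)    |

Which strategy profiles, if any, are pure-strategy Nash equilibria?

(Beta, Delta)

Check mutual best responses: a cell is a NE iff neither player can gain by unilaterally deviating.
Player A's best responses — vs Alpha: Alpha (payoff 7); vs Beta: Beta (payoff 7); vs Gamma: Alpha (payoff 7); vs Delta: Beta (payoff 5).
Player B's best responses — vs Alpha: Delta (payoff 7); vs Beta: Delta (payoff 7); vs Gamma: Beta (payoff 4); vs Delta: Beta (payoff 7).
The only mutual best response is (Beta, Delta); neither player gains by switching there.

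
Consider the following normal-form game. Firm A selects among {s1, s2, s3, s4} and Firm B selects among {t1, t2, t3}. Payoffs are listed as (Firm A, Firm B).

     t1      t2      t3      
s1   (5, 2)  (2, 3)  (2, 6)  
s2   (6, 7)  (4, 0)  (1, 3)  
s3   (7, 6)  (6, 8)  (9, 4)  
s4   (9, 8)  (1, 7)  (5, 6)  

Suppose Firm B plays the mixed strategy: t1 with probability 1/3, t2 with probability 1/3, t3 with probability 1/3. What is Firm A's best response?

s3

Firm A's best reply maximizes expected payoff against the mix.
s1: (1/3)·5 + (1/3)·2 + (1/3)·2 = 3
s2: (1/3)·6 + (1/3)·4 + (1/3)·1 = 11/3
s3: (1/3)·7 + (1/3)·6 + (1/3)·9 = 22/3
s4: (1/3)·9 + (1/3)·1 + (1/3)·5 = 5
Highest expected payoff is 22/3, from s3.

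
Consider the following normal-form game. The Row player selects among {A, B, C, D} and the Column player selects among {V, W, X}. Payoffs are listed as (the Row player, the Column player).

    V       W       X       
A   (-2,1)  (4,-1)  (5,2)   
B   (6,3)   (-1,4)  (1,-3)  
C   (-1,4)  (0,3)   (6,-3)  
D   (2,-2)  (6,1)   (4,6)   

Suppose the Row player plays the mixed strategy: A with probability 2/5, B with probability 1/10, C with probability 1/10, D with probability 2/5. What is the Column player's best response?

The Column player's best reply maximizes expected payoff against the mix.
V: (2/5)·1 + (1/10)·3 + (1/10)·4 + (2/5)·(-2) = 3/10
W: (2/5)·(-1) + (1/10)·4 + (1/10)·3 + (2/5)·1 = 7/10
X: (2/5)·2 + (1/10)·(-3) + (1/10)·(-3) + (2/5)·6 = 13/5
Highest expected payoff is 13/5, from X.

X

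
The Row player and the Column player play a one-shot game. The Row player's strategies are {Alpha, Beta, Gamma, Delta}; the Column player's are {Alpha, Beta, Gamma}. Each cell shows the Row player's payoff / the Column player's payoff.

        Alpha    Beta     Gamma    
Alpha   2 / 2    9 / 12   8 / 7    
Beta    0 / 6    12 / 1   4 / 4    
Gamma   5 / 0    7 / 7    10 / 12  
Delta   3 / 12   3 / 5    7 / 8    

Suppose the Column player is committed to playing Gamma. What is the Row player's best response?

With the Column player fixed at Gamma, the Row player's payoffs are: Alpha → 8, Beta → 4, Gamma → 10, Delta → 7.
The maximum is 10, achieved by Gamma.

Gamma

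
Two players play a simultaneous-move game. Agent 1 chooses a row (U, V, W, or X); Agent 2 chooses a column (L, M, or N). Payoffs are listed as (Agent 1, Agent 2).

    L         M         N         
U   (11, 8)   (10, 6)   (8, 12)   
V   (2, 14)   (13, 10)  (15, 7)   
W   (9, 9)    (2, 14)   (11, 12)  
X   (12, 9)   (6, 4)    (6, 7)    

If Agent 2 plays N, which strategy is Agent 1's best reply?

V

With Agent 2 fixed at N, Agent 1's payoffs are: U → 8, V → 15, W → 11, X → 6.
The maximum is 15, achieved by V.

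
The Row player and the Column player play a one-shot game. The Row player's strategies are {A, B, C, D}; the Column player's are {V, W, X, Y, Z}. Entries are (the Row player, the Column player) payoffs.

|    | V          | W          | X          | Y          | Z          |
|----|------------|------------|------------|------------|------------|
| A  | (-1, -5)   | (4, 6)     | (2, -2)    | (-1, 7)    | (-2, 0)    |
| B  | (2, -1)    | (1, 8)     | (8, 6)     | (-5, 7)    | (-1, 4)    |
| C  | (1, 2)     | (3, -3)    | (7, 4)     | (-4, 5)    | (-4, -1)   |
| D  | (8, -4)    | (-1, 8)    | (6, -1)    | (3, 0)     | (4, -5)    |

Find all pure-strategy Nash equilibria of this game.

No pure-strategy Nash equilibrium

Find each player's best response to every opponent strategy; NE are the intersections.
The Row player's best responses — vs V: D (payoff 8); vs W: A (payoff 4); vs X: B (payoff 8); vs Y: D (payoff 3); vs Z: D (payoff 4).
The Column player's best responses — vs A: Y (payoff 7); vs B: W (payoff 8); vs C: Y (payoff 5); vs D: W (payoff 8).
No cell has both players best-responding. For instance, the Row player's best reply to X is B, but against B the Column player prefers W over X.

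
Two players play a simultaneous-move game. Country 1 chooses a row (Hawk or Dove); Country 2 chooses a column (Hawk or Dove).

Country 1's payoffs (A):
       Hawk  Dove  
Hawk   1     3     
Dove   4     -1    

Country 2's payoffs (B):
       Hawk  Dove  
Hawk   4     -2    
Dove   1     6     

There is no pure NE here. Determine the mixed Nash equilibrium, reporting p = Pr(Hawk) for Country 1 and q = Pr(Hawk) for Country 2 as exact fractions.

Each player's mixing probability is pinned down by making the *other* player indifferent.
Country 2 indifferent between Hawk and Dove: p·4 + (1−p)·1 = p·(-2) + (1−p)·6 ⟹ 1 + 3p = 6 + (-8)p ⟹ p = 5/11.
Country 1 indifferent between Hawk and Dove: q·1 + (1−q)·3 = q·4 + (1−q)·(-1) ⟹ 3 + (-2)q = (-1) + 5q ⟹ q = 4/7.

p = 5/11, q = 4/7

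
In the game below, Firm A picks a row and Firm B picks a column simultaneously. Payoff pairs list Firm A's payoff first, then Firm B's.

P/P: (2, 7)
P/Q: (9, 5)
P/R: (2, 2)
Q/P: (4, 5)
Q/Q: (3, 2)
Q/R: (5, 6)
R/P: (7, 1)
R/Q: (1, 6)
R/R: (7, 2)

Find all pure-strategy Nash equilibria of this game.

None

Find each player's best response to every opponent strategy; NE are the intersections.
Firm A's best responses — vs P: R (payoff 7); vs Q: P (payoff 9); vs R: R (payoff 7).
Firm B's best responses — vs P: P (payoff 7); vs Q: R (payoff 6); vs R: Q (payoff 6).
No cell has both players best-responding. For instance, Firm A's best reply to R is R, but against R Firm B prefers Q over R.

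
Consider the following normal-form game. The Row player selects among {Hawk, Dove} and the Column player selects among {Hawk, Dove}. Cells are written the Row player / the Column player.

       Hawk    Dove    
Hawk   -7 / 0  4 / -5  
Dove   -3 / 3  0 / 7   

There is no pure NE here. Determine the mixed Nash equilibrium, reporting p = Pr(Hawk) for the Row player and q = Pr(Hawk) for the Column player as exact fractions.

In a mixed NE each player is indifferent between their pure strategies, so the opponent's mix sets the indifference.
The Column player indifferent between Hawk and Dove: p·0 + (1−p)·3 = p·(-5) + (1−p)·7 ⟹ 3 + (-3)p = 7 + (-12)p ⟹ p = 4/9.
The Row player indifferent between Hawk and Dove: q·(-7) + (1−q)·4 = q·(-3) + (1−q)·0 ⟹ 4 + (-11)q = 0 + (-3)q ⟹ q = 1/2.

p = 4/9, q = 1/2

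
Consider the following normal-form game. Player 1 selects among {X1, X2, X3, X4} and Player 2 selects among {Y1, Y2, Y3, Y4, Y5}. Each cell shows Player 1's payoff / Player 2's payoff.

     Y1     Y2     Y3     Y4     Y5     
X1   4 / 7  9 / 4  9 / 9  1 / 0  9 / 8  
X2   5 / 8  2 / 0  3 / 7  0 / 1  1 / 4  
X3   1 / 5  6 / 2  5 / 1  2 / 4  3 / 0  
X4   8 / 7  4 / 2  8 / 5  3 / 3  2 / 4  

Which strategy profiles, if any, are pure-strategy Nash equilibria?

(X1, Y3) and (X4, Y1)

Check mutual best responses: a cell is a NE iff neither player can gain by unilaterally deviating.
Player 1's best responses — vs Y1: X4 (payoff 8); vs Y2: X1 (payoff 9); vs Y3: X1 (payoff 9); vs Y4: X4 (payoff 3); vs Y5: X1 (payoff 9).
Player 2's best responses — vs X1: Y3 (payoff 9); vs X2: Y1 (payoff 8); vs X3: Y1 (payoff 5); vs X4: Y1 (payoff 7).
Mutual best responses occur at (X1, Y3) and (X4, Y1); at each, neither player gains by switching.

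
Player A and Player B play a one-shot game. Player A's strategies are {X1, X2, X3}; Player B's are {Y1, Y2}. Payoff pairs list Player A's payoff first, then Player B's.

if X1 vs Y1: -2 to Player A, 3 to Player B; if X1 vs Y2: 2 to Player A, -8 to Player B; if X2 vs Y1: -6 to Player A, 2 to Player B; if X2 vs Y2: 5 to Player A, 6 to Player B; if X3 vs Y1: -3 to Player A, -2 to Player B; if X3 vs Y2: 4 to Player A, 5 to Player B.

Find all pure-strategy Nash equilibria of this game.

(X1, Y1) and (X2, Y2)

Find each player's best response to every opponent strategy; NE are the intersections.
Player A's best responses — vs Y1: X1 (payoff -2); vs Y2: X2 (payoff 5).
Player B's best responses — vs X1: Y1 (payoff 3); vs X2: Y2 (payoff 6); vs X3: Y2 (payoff 5).
Mutual best responses occur at (X1, Y1) and (X2, Y2); at each, neither player gains by switching.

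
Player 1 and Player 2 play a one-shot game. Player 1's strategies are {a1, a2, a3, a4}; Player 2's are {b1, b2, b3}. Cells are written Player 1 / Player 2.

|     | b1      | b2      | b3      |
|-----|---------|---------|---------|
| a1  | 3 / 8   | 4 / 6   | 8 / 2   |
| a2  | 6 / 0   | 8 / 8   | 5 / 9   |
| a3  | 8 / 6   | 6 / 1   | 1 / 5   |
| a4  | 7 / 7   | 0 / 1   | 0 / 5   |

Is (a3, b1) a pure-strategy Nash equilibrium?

Holding Player 2 at b1: Player 1 gets 8 from a3, versus 3 from a1, 6 from a2, 7 from a4. No profitable deviation for Player 1.
Holding Player 1 at a3: Player 2 gets 6 from b1, versus 1 from b2, 5 from b3. No profitable deviation for Player 2 either.

Yes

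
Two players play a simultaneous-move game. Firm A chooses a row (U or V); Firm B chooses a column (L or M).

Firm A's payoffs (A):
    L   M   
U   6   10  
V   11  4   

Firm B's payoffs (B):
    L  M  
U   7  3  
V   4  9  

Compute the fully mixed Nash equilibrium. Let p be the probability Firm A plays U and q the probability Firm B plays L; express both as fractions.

In a mixed NE each player is indifferent between their pure strategies, so the opponent's mix sets the indifference.
Firm B indifferent between L and M: p·7 + (1−p)·4 = p·3 + (1−p)·9 ⟹ 4 + 3p = 9 + (-6)p ⟹ p = 5/9.
Firm A indifferent between U and V: q·6 + (1−q)·10 = q·11 + (1−q)·4 ⟹ 10 + (-4)q = 4 + 7q ⟹ q = 6/11.

p = 5/9, q = 6/11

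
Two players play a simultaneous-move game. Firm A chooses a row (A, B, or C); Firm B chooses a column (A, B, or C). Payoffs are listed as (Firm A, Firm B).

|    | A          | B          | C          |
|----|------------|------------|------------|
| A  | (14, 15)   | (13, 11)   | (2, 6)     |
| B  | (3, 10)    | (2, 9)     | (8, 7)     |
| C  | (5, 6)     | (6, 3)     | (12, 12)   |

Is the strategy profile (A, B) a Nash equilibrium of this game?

No

Holding Firm B at B: Firm A gets 13 from A, versus 2 from B, 6 from C. No profitable deviation for Firm A.
Holding Firm A at A: Firm B gets 11 from B but could get 15 by switching to A. Firm B has a profitable deviation.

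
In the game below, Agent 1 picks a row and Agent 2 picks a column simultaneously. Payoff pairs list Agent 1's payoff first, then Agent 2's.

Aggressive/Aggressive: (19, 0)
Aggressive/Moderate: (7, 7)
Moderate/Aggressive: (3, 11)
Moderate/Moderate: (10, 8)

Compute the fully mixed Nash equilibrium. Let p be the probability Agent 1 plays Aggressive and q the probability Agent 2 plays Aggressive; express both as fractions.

Each player's mixing probability is pinned down by making the *other* player indifferent.
Agent 2 indifferent between Aggressive and Moderate: p·0 + (1−p)·11 = p·7 + (1−p)·8 ⟹ 11 + (-11)p = 8 + (-1)p ⟹ p = 3/10.
Agent 1 indifferent between Aggressive and Moderate: q·19 + (1−q)·7 = q·3 + (1−q)·10 ⟹ 7 + 12q = 10 + (-7)q ⟹ q = 3/19.

p = 3/10, q = 3/19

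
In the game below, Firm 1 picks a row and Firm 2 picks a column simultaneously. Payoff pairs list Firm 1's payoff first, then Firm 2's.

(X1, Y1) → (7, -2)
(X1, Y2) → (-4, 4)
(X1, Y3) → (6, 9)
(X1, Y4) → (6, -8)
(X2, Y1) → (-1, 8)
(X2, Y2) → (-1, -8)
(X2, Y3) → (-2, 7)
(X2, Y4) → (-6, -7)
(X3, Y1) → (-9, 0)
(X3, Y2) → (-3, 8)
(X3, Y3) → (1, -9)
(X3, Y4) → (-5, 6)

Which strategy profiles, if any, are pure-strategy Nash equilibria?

A profile is a Nash equilibrium when each player is best-responding to the other.
Firm 1's best responses — vs Y1: X1 (payoff 7); vs Y2: X2 (payoff -1); vs Y3: X1 (payoff 6); vs Y4: X1 (payoff 6).
Firm 2's best responses — vs X1: Y3 (payoff 9); vs X2: Y1 (payoff 8); vs X3: Y2 (payoff 8).
The only mutual best response is (X1, Y3); neither player gains by switching there.

(X1, Y3)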